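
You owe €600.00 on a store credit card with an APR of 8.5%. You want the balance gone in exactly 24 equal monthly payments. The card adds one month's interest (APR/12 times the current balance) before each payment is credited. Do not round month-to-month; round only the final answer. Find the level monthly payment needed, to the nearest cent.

Monthly rate r = 8.5%/12 = 0.708333% = 0.00708333.
Level-payment amortization: P = B₀·r / (1 − (1+r)^(−n)) = 600.00·0.00708333 / (1 − 1.00708^(−24)).
Denominator 1 − (1+r)^(−24) = 0.155829461.
P = 4.25 / 0.155829461 ≈ 27.27.

€27.27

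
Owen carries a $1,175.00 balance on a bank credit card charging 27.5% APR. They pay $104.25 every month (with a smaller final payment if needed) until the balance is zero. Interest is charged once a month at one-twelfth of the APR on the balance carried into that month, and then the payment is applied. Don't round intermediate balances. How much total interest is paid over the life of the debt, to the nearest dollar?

$200

Monthly rate r = 27.5%/12 = 2.29167% = 0.0229167.
Payoff takes n = ⌈−ln(1 − rB₀/P)/ln(1+r)⌉ = ⌈13.187⌉ = 14 payments; the last is $19.72.
Total paid = 13·$104.25 + $19.72 = $1,374.97.
Total interest = total paid − principal = $1,374.97 − $1,175.00 = $199.97.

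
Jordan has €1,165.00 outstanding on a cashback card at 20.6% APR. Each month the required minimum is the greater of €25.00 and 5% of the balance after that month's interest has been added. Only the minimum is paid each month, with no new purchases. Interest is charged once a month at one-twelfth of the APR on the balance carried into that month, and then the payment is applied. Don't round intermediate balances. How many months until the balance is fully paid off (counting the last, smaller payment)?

Monthly rate r = 20.6%/12 = 1.71667% = 0.0171667.
While 5% of the post-interest balance exceeds €25.00, each month B ← (B·(1+r))·(1 − 0.05), i.e. B shrinks by the factor (1+r)·0.95 = 0.96631.
This holds for months 1–26. Entering month 27 the balance is €477.90; 5% of the post-interest balance is now below €25.00, so the flat €25.00 minimum applies from here.
From month 27 a fixed €25.00 at rate r clears €477.90 in 24 more payments. Total: 26 + 24 = 50 months.

50 months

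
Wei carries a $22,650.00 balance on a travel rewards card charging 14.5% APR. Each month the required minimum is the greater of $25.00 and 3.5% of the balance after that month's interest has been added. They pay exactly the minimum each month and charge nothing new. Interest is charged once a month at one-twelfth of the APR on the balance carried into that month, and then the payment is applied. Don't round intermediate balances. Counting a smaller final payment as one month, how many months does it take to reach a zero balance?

182 months

Monthly rate r = 14.5%/12 = 1.20833% = 0.0120833.
While 3.5% of the post-interest balance exceeds $25.00, each month B ← (B·(1+r))·(1 − 0.035), i.e. B shrinks by the factor (1+r)·0.965 = 0.97666.
This holds for months 1–147. Entering month 148 the balance is $703.68; 3.5% of the post-interest balance is now below $25.00, so the flat $25.00 minimum applies from here.
From month 148 a fixed $25.00 at rate r clears $703.68 in 35 more payments. Total: 147 + 35 = 182 months.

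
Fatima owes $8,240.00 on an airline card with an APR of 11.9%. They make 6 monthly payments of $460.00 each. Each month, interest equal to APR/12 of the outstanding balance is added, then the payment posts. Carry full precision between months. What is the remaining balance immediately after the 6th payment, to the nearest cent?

$5,913.26

Monthly rate r = 11.9%/12 = 0.991667% = 0.00991667.
Each month: B ← B·(1+r) − $460.00.
Month 1: interest $81.71; balance after payment $7,861.71.
Month 2: interest $77.96; balance after payment $7,479.68.
Month 3: interest $74.17; balance after payment $7,093.85.
Month 4: interest $70.35; balance after payment $6,704.20.
Month 5: interest $66.48; balance after payment $6,310.68.
Month 6: interest $62.58; balance after payment $5,913.26.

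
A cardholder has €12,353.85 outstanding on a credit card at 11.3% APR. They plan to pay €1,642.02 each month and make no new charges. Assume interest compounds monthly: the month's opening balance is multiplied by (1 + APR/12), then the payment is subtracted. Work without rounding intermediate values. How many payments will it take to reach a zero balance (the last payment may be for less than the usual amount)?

Monthly rate r = 11.3%/12 = 0.941667% = 0.00941667.
Recurrence: B ← B·(1+r) − €1,642.02.
Month 1: interest €116.33; balance after payment €10,828.16.
Month 2: interest €101.97; balance after payment €9,288.11.
Closed form: n = −ln(1 − rB₀/P)/ln(1+r) = −ln(0.92915)/ln(1.00942) ≈ 7.840, so the balance reaches zero during payment 8.

8 months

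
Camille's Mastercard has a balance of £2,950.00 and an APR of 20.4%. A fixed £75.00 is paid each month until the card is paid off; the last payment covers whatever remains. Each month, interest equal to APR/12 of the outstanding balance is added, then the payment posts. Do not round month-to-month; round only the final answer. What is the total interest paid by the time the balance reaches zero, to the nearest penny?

£1,964.83

Monthly rate r = 20.4%/12 = 1.7% = 0.017.
Payoff takes n = ⌈−ln(1 − rB₀/P)/ln(1+r)⌉ = ⌈65.529⌉ = 66 payments; the last is £39.83.
Total paid = 65·£75.00 + £39.83 = £4,914.83.
Total interest = total paid − principal = £4,914.83 − £2,950.00 = £1,964.83.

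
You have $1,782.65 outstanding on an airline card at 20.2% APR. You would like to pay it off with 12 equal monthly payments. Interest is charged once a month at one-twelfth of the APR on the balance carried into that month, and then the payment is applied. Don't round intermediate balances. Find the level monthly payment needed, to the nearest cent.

$165.31

Monthly rate r = 20.2%/12 = 1.68333% = 0.0168333.
Level-payment amortization: P = B₀·r / (1 − (1+r)^(−n)) = 1782.65·0.0168333 / (1 − 1.01683^(−12)).
Denominator 1 − (1+r)^(−12) = 0.181530115.
P = 30.0079 / 0.181530115 ≈ 165.31.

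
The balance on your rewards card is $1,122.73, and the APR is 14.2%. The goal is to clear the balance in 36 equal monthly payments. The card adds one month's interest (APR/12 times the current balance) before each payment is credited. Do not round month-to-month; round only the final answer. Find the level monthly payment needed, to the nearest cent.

Monthly rate r = 14.2%/12 = 1.18333% = 0.0118333.
Level-payment amortization: P = B₀·r / (1 − (1+r)^(−n)) = 1122.73·0.0118333 / (1 − 1.01183^(−36)).
Denominator 1 − (1+r)^(−36) = 0.345248307.
P = 13.2856 / 0.345248307 ≈ 38.48.

$38.48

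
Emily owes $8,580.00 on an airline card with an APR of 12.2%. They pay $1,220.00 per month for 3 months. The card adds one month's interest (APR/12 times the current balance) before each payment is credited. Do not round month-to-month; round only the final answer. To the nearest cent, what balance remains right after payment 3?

$5,147.02

Monthly rate r = 12.2%/12 = 1.01667% = 0.0101667.
Each month: B ← B·(1+r) − $1,220.00.
Month 1: interest $87.23; balance after payment $7,447.23.
Month 2: interest $75.71; balance after payment $6,302.94.
Month 3: interest $64.08; balance after payment $5,147.02.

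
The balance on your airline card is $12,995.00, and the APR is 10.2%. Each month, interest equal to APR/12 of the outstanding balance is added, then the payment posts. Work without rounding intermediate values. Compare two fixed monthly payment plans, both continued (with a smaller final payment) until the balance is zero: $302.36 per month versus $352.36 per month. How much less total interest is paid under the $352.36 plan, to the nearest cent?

Monthly rate r = 10.2%/12 = 0.85% = 0.0085.
At $302.36/mo: n = ⌈−ln(1 − rB₀/P)/ln(1+r)⌉ = 54 payments (last $215.84); total interest = total paid − $12,995.00 = $3,245.92.
At $352.36/mo: 45 payments (last $154.36); total interest $2,663.20.
Interest saved = $3,245.92 − $2,663.20 = $582.72.

$582.72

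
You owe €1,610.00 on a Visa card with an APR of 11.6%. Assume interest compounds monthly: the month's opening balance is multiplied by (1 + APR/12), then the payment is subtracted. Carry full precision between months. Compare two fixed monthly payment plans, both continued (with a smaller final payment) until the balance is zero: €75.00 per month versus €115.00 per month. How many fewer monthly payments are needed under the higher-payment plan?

9 fewer payments

Monthly rate r = 11.6%/12 = 0.966667% = 0.00966667.
At €75.00/mo: n = ⌈−ln(1 − rB₀/P)/ln(1+r)⌉ = 25 payments (last €13.24); total interest = total paid − €1,610.00 = €203.24.
At €115.00/mo: 16 payments (last €13.30); total interest €128.30.
Payments saved = 25 − 16 = 9.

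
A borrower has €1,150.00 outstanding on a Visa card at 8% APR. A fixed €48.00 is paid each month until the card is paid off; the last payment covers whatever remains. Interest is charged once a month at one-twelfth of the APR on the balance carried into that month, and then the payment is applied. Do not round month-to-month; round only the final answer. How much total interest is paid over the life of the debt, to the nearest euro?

Monthly rate r = 8%/12 = 0.666667% = 0.00666667.
Payoff takes n = ⌈−ln(1 − rB₀/P)/ln(1+r)⌉ = ⌈26.190⌉ = 27 payments; the last is €9.16.
Total paid = 26·€48.00 + €9.16 = €1,257.16.
Total interest = total paid − principal = €1,257.16 − €1,150.00 = €107.16.

€107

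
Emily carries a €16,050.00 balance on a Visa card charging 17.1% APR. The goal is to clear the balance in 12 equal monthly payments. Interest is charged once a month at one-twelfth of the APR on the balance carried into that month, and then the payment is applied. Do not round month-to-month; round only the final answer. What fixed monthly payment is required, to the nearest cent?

€1,464.60

Monthly rate r = 17.1%/12 = 1.425% = 0.01425.
Level-payment amortization: P = B₀·r / (1 − (1+r)^(−n)) = 16050.00·0.01425 / (1 − 1.01425^(−12)).
Denominator 1 − (1+r)^(−12) = 0.156160592.
P = 228.713 / 0.156160592 ≈ 1464.60.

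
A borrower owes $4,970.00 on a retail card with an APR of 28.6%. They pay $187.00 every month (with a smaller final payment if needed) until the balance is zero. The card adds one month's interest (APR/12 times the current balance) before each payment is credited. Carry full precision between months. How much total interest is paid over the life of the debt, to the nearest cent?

$2,998.15

Monthly rate r = 28.6%/12 = 2.38333% = 0.0238333.
Payoff takes n = ⌈−ln(1 − rB₀/P)/ln(1+r)⌉ = ⌈42.608⌉ = 43 payments; the last is $114.15.
Total paid = 42·$187.00 + $114.15 = $7,968.15.
Total interest = total paid − principal = $7,968.15 − $4,970.00 = $2,998.15.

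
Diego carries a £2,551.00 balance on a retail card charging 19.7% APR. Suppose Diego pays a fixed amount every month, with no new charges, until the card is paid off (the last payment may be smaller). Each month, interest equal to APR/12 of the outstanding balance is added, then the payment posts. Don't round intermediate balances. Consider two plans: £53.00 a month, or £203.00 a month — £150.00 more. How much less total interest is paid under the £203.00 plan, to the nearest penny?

£2,201.65

Monthly rate r = 19.7%/12 = 1.64167% = 0.0164167.
At £53.00/mo: n = ⌈−ln(1 − rB₀/P)/ln(1+r)⌉ = 96 payments (last £47.33); total interest = total paid − £2,551.00 = £2,531.33.
At £203.00/mo: 15 payments (last £38.68); total interest £329.68.
Interest saved = £2,531.33 − £329.68 = £2,201.65.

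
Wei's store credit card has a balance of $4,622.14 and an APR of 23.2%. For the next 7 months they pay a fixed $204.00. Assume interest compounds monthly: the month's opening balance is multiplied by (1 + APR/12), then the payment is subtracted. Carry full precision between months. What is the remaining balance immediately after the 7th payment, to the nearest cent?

$3,771.60

Monthly rate r = 23.2%/12 = 1.93333% = 0.0193333.
Each month: B ← B·(1+r) − $204.00.
Month 1: interest $89.36; balance after payment $4,507.50.
Month 2: interest $87.15; balance after payment $4,390.65.
Month 3: interest $84.89; balance after payment $4,271.53.
Month 4: interest $82.58; balance after payment $4,150.12.
Month 5: interest $80.24; balance after payment $4,026.35.
Month 6: interest $77.84; balance after payment $3,900.19.
Month 7: interest $75.40; balance after payment $3,771.60.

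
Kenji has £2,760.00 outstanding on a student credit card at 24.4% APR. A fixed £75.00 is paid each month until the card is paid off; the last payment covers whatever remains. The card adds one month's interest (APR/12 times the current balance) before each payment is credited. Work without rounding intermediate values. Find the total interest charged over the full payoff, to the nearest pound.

Monthly rate r = 24.4%/12 = 2.03333% = 0.0203333.
Payoff takes n = ⌈−ln(1 − rB₀/P)/ln(1+r)⌉ = ⌈68.526⌉ = 69 payments; the last is £39.64.
Total paid = 68·£75.00 + £39.64 = £5,139.64.
Total interest = total paid − principal = £5,139.64 − £2,760.00 = £2,379.64.

£2,380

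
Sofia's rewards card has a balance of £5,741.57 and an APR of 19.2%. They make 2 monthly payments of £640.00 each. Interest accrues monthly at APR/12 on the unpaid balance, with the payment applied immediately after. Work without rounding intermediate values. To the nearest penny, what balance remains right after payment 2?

Monthly rate r = 19.2%/12 = 1.6% = 0.016.
Each month: B ← B·(1+r) − £640.00.
Month 1: interest £91.87; balance after payment £5,193.44.
Month 2: interest £83.09; balance after payment £4,636.53.

£4,636.53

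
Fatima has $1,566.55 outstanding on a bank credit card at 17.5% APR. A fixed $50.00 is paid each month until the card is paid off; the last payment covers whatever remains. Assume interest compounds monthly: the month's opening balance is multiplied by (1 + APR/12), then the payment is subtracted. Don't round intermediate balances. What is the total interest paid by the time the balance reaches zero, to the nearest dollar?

Monthly rate r = 17.5%/12 = 1.45833% = 0.0145833.
Payoff takes n = ⌈−ln(1 − rB₀/P)/ln(1+r)⌉ = ⌈42.166⌉ = 43 payments; the last is $8.35.
Total paid = 42·$50.00 + $8.35 = $2,108.35.
Total interest = total paid − principal = $2,108.35 − $1,566.55 = $541.80.

$542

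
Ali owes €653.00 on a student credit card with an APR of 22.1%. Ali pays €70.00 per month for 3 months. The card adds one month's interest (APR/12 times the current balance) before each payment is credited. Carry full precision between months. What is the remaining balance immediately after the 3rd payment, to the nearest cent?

Monthly rate r = 22.1%/12 = 1.84167% = 0.0184167.
Each month: B ← B·(1+r) − €70.00.
Month 1: interest €12.03; balance after payment €595.03.
Month 2: interest €10.96; balance after payment €535.98.
Month 3: interest €9.87; balance after payment €475.86.

€475.86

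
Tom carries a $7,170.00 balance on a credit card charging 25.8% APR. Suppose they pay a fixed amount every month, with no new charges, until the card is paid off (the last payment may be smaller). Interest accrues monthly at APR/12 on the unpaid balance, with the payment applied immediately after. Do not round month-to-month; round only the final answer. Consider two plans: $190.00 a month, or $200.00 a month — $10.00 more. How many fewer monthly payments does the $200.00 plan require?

Monthly rate r = 25.8%/12 = 2.15% = 0.0215.
At $190.00/mo: n = ⌈−ln(1 − rB₀/P)/ln(1+r)⌉ = 79 payments (last $77.24); total interest = total paid − $7,170.00 = $7,727.24.
At $200.00/mo: 70 payments (last $49.98); total interest $6,679.98.
Payments saved = 79 − 70 = 9.

9 fewer payments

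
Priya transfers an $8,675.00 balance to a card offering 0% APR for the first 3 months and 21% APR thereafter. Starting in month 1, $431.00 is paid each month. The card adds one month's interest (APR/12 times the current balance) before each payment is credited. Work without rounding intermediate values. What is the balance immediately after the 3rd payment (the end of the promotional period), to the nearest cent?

$7,382.00

Promo months 1–3 at r₀ = 0%/12 = 0; months 4+ at r₁ = 21%/12 = 0.0175.
After month 3 (no interest yet): B = $8,675.00 − 3·$431.00 = $7,382.00.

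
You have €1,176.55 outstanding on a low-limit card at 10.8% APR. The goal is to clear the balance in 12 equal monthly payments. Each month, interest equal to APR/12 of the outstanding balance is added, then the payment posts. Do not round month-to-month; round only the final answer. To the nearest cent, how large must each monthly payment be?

Monthly rate r = 10.8%/12 = 0.9% = 0.009.
Level-payment amortization: P = B₀·r / (1 − (1+r)^(−n)) = 1176.55·0.009 / (1 − 1.009^(−12)).
Denominator 1 − (1+r)^(−12) = 0.101938652.
P = 10.589 / 0.101938652 ≈ 103.88.

€103.88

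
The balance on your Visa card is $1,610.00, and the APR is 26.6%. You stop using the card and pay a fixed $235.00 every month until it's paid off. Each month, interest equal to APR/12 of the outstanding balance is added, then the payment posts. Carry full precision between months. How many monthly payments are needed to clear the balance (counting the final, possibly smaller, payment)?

Monthly rate r = 26.6%/12 = 2.21667% = 0.0221667.
Recurrence: B ← B·(1+r) − $235.00.
Month 1: interest $35.69; balance after payment $1,410.69.
Month 2: interest $31.27; balance after payment $1,206.96.
Closed form: n = −ln(1 − rB₀/P)/ln(1+r) = −ln(0.84813)/ln(1.02217) ≈ 7.513, so the balance reaches zero during payment 8.

8 months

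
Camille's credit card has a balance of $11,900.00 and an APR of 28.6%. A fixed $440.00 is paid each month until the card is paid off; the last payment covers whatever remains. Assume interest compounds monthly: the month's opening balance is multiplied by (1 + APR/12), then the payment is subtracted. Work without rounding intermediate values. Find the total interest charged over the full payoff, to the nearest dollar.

Monthly rate r = 28.6%/12 = 2.38333% = 0.0238333.
Payoff takes n = ⌈−ln(1 − rB₀/P)/ln(1+r)⌉ = ⌈43.919⌉ = 44 payments; the last is $404.88.
Total paid = 43·$440.00 + $404.88 = $19,324.88.
Total interest = total paid − principal = $19,324.88 − $11,900.00 = $7,424.88.

$7,425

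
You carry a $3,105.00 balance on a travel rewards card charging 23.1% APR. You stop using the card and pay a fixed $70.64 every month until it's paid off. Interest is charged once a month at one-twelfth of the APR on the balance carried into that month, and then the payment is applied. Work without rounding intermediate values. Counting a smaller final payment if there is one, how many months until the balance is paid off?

Monthly rate r = 23.1%/12 = 1.925% = 0.01925.
Recurrence: B ← B·(1+r) − $70.64.
Month 1: interest $59.77; balance after payment $3,094.13.
Month 2: interest $59.56; balance after payment $3,083.05.
Closed form: n = −ln(1 − rB₀/P)/ln(1+r) = −ln(0.15386)/ln(1.01925) ≈ 98.164, so the balance reaches zero during payment 99.

99 payments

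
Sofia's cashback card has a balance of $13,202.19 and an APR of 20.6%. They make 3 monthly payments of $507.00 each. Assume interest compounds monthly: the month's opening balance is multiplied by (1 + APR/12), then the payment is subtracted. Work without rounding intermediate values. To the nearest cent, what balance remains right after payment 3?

$12,346.58

Monthly rate r = 20.6%/12 = 1.71667% = 0.0171667.
Each month: B ← B·(1+r) − $507.00.
Month 1: interest $226.64; balance after payment $12,921.83.
Month 2: interest $221.82; balance after payment $12,636.65.
Month 3: interest $216.93; balance after payment $12,346.58.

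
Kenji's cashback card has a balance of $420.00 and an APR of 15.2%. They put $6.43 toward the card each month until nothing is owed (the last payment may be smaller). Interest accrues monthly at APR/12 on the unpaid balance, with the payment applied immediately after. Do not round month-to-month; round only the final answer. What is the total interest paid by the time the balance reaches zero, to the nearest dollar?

Monthly rate r = 15.2%/12 = 1.26667% = 0.0126667.
Payoff takes n = ⌈−ln(1 − rB₀/P)/ln(1+r)⌉ = ⌈139.557⌉ = 140 payments; the last is $3.59.
Total paid = 139·$6.43 + $3.59 = $897.36.
Total interest = total paid − principal = $897.36 − $420.00 = $477.36.

$477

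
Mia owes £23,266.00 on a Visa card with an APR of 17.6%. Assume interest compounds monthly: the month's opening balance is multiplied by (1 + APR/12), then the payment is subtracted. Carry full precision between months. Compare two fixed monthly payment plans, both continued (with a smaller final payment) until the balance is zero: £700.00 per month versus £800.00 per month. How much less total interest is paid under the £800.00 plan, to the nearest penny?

£1,581.24

Monthly rate r = 17.6%/12 = 1.46667% = 0.0146667.
At £700.00/mo: n = ⌈−ln(1 − rB₀/P)/ln(1+r)⌉ = 46 payments (last £635.28); total interest = total paid − £23,266.00 = £8,869.28.
At £800.00/mo: 39 payments (last £154.04); total interest £7,288.04.
Interest saved = £8,869.28 − £7,288.04 = £1,581.24.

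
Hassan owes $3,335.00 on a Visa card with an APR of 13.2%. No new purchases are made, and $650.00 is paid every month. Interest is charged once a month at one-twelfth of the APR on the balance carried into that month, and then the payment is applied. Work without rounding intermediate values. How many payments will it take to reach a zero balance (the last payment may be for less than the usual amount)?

6 payments

Monthly rate r = 13.2%/12 = 1.1% = 0.011.
Recurrence: B ← B·(1+r) − $650.00.
Month 1: interest $36.68; balance after payment $2,721.68.
Month 2: interest $29.94; balance after payment $2,101.62.
Month 3: interest $23.12; balance after payment $1,474.74.
Month 4: interest $16.22; balance after payment $840.96.
Month 5: interest $9.25; balance after payment $200.21.
Month 6: interest $2.20; balance after payment $0.00.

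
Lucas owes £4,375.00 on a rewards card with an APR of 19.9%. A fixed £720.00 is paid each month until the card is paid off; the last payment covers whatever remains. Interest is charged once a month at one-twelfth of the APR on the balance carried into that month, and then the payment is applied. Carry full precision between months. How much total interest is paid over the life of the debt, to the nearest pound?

Monthly rate r = 19.9%/12 = 1.65833% = 0.0165833.
Payoff takes n = ⌈−ln(1 − rB₀/P)/ln(1+r)⌉ = ⌈6.458⌉ = 7 payments; the last is £331.05.
Total paid = 6·£720.00 + £331.05 = £4,651.05.
Total interest = total paid − principal = £4,651.05 − £4,375.00 = £276.05.

£276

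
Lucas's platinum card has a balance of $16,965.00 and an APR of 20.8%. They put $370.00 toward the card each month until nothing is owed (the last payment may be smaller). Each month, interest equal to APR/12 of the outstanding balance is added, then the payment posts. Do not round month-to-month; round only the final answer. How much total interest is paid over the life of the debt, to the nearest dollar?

$17,130

Monthly rate r = 20.8%/12 = 1.73333% = 0.0173333.
Payoff takes n = ⌈−ln(1 − rB₀/P)/ln(1+r)⌉ = ⌈92.149⌉ = 93 payments; the last is $55.43.
Total paid = 92·$370.00 + $55.43 = $34,095.43.
Total interest = total paid − principal = $34,095.43 − $16,965.00 = $17,130.43.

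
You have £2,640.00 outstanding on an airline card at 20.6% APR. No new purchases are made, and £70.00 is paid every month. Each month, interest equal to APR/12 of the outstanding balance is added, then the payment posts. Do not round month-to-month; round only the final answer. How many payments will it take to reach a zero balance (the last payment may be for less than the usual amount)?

62 payments

Monthly rate r = 20.6%/12 = 1.71667% = 0.0171667.
Recurrence: B ← B·(1+r) − £70.00.
Month 1: interest £45.32; balance after payment £2,615.32.
Month 2: interest £44.90; balance after payment £2,590.22.
Closed form: n = −ln(1 − rB₀/P)/ln(1+r) = −ln(0.35257)/ln(1.01717) ≈ 61.248, so the balance reaches zero during payment 62.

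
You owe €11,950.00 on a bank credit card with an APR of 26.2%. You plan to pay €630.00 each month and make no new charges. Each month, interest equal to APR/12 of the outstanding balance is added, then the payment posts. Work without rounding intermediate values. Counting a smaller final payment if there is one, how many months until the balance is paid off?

25 payments

Monthly rate r = 26.2%/12 = 2.18333% = 0.0218333.
Recurrence: B ← B·(1+r) − €630.00.
Month 1: interest €260.91; balance after payment €11,580.91.
Month 2: interest €252.85; balance after payment €11,203.76.
Closed form: n = −ln(1 − rB₀/P)/ln(1+r) = −ln(0.58586)/ln(1.02183) ≈ 24.755, so the balance reaches zero during payment 25.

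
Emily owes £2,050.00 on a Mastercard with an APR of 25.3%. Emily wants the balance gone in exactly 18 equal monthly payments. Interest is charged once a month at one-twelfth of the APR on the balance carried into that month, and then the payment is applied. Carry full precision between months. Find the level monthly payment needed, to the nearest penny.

£138.05

Monthly rate r = 25.3%/12 = 2.10833% = 0.0210833.
Level-payment amortization: P = B₀·r / (1 − (1+r)^(−n)) = 2050.00·0.0210833 / (1 − 1.02108^(−18)).
Denominator 1 − (1+r)^(−18) = 0.313091919.
P = 43.2208 / 0.313091919 ≈ 138.05.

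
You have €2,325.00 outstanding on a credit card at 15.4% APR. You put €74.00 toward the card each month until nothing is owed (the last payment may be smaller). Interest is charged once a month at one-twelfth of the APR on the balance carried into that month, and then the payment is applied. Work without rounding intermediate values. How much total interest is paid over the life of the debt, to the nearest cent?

€670.64

Monthly rate r = 15.4%/12 = 1.28333% = 0.0128333.
Payoff takes n = ⌈−ln(1 − rB₀/P)/ln(1+r)⌉ = ⌈40.480⌉ = 41 payments; the last is €35.64.
Total paid = 40·€74.00 + €35.64 = €2,995.64.
Total interest = total paid − principal = €2,995.64 − €2,325.00 = €670.64.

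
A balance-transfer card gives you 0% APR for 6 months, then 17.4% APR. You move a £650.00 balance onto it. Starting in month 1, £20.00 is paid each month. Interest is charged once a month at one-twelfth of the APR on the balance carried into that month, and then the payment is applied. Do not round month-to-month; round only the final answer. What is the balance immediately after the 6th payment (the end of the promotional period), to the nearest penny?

Promo months 1–6 at r₀ = 0%/12 = 0; months 7+ at r₁ = 17.4%/12 = 0.0145.
After month 6 (no interest yet): B = £650.00 − 6·£20.00 = £530.00.

£530.00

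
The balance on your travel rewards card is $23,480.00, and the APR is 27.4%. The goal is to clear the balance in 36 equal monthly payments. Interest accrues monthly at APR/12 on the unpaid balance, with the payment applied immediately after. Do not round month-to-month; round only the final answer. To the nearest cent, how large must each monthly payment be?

$963.62

Monthly rate r = 27.4%/12 = 2.28333% = 0.0228333.
Level-payment amortization: P = B₀·r / (1 − (1+r)^(−n)) = 23480.00·0.0228333 / (1 − 1.02283^(−36)).
Denominator 1 − (1+r)^(−36) = 0.556366253.
P = 536.127 / 0.556366253 ≈ 963.62.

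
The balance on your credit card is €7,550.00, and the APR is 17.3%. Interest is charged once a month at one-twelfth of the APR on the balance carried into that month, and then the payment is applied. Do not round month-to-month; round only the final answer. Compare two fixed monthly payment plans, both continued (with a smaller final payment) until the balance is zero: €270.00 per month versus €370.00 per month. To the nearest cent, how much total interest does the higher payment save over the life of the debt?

Monthly rate r = 17.3%/12 = 1.44167% = 0.0144167.
At €270.00/mo: n = ⌈−ln(1 − rB₀/P)/ln(1+r)⌉ = 37 payments (last €14.55); total interest = total paid − €7,550.00 = €2,184.55.
At €370.00/mo: 25 payments (last €126.29); total interest €1,456.29.
Interest saved = €2,184.55 − €1,456.29 = €728.26.

€728.26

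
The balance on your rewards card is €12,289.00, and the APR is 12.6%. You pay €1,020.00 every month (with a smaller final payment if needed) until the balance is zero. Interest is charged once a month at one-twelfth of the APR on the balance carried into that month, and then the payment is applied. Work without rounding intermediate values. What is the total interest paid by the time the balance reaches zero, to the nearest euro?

Monthly rate r = 12.6%/12 = 1.05% = 0.0105.
Payoff takes n = ⌈−ln(1 − rB₀/P)/ln(1+r)⌉ = ⌈12.949⌉ = 13 payments; the last is €967.90.
Total paid = 12·€1,020.00 + €967.90 = €13,207.90.
Total interest = total paid − principal = €13,207.90 − €12,289.00 = €918.90.

€919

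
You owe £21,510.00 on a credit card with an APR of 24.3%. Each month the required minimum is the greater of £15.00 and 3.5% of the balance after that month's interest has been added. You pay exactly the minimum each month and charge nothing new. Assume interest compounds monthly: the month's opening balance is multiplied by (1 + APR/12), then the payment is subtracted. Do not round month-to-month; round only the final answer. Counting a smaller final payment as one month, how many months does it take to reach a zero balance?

295 months

Monthly rate r = 24.3%/12 = 2.025% = 0.02025.
While 3.5% of the post-interest balance exceeds £15.00, each month B ← (B·(1+r))·(1 − 0.035), i.e. B shrinks by the factor (1+r)·0.965 = 0.98454.
This holds for months 1–253. Entering month 254 the balance is £417.66; 3.5% of the post-interest balance is now below £15.00, so the flat £15.00 minimum applies from here.
From month 254 a fixed £15.00 at rate r clears £417.66 in 42 more payments. Total: 253 + 42 = 295 months.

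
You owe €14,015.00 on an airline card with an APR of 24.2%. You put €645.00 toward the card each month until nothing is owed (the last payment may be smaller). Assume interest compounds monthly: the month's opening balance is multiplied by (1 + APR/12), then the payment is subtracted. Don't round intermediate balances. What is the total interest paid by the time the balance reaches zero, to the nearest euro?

Monthly rate r = 24.2%/12 = 2.01667% = 0.0201667.
Payoff takes n = ⌈−ln(1 − rB₀/P)/ln(1+r)⌉ = ⌈28.879⌉ = 29 payments; the last is €567.71.
Total paid = 28·€645.00 + €567.71 = €18,627.71.
Total interest = total paid − principal = €18,627.71 − €14,015.00 = €4,612.71.

€4,613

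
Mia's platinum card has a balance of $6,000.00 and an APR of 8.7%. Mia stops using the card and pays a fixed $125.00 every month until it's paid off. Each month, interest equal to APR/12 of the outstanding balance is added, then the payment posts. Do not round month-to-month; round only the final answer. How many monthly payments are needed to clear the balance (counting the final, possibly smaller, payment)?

60 months

Monthly rate r = 8.7%/12 = 0.725% = 0.00725.
Recurrence: B ← B·(1+r) − $125.00.
Month 1: interest $43.50; balance after payment $5,918.50.
Month 2: interest $42.91; balance after payment $5,836.41.
Closed form: n = −ln(1 − rB₀/P)/ln(1+r) = −ln(0.652)/ln(1.00725) ≈ 59.208, so the balance reaches zero during payment 60.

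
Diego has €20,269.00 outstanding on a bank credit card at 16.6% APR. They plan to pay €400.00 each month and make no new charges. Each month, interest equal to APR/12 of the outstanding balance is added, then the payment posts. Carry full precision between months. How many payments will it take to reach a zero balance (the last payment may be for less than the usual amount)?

88 months

Monthly rate r = 16.6%/12 = 1.38333% = 0.0138333.
Recurrence: B ← B·(1+r) − €400.00.
Month 1: interest €280.39; balance after payment €20,149.39.
Month 2: interest €278.73; balance after payment €20,028.12.
Closed form: n = −ln(1 − rB₀/P)/ln(1+r) = −ln(0.29903)/ln(1.01383) ≈ 87.870, so the balance reaches zero during payment 88.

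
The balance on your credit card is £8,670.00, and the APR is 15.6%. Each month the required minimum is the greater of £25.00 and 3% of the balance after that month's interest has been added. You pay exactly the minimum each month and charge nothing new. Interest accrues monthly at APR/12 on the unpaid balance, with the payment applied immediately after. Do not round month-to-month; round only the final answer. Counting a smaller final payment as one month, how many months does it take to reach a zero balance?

Monthly rate r = 15.6%/12 = 1.3% = 0.013.
While 3% of the post-interest balance exceeds £25.00, each month B ← (B·(1+r))·(1 − 0.03), i.e. B shrinks by the factor (1+r)·0.97 = 0.98261.
This holds for months 1–135. Entering month 136 the balance is £811.85; 3% of the post-interest balance is now below £25.00, so the flat £25.00 minimum applies from here.
From month 136 a fixed £25.00 at rate r clears £811.85 in 43 more payments. Total: 135 + 43 = 178 months.

178 months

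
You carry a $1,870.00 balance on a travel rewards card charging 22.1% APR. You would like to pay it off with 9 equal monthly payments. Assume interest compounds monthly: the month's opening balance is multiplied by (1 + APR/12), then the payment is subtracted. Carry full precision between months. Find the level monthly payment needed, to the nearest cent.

Monthly rate r = 22.1%/12 = 1.84167% = 0.0184167.
Level-payment amortization: P = B₀·r / (1 − (1+r)^(−n)) = 1870.00·0.0184167 / (1 − 1.01842^(−9)).
Denominator 1 − (1+r)^(−9) = 0.151463521.
P = 34.4392 / 0.151463521 ≈ 227.38.

$227.38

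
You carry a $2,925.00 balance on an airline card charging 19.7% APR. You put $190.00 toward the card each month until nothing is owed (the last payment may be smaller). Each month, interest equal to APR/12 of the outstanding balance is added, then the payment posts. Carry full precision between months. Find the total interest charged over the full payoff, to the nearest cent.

$474.48

Monthly rate r = 19.7%/12 = 1.64167% = 0.0164167.
Payoff takes n = ⌈−ln(1 − rB₀/P)/ln(1+r)⌉ = ⌈17.891⌉ = 18 payments; the last is $169.48.
Total paid = 17·$190.00 + $169.48 = $3,399.48.
Total interest = total paid − principal = $3,399.48 − $2,925.00 = $474.48.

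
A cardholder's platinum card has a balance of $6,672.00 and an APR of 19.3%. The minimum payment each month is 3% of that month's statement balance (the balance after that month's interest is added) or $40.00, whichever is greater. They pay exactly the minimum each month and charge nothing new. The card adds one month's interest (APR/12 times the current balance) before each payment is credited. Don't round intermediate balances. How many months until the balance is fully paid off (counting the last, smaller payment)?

160 months

Monthly rate r = 19.3%/12 = 1.60833% = 0.0160833.
While 3% of the post-interest balance exceeds $40.00, each month B ← (B·(1+r))·(1 − 0.03), i.e. B shrinks by the factor (1+r)·0.97 = 0.9856.
This holds for months 1–113. Entering month 114 the balance is $1,295.62; 3% of the post-interest balance is now below $40.00, so the flat $40.00 minimum applies from here.
From month 114 a fixed $40.00 at rate r clears $1,295.62 in 47 more payments. Total: 113 + 47 = 160 months.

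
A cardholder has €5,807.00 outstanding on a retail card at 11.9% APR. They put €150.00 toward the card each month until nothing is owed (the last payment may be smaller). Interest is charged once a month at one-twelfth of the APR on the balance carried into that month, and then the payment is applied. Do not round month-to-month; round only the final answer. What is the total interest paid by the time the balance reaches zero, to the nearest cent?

Monthly rate r = 11.9%/12 = 0.991667% = 0.00991667.
Payoff takes n = ⌈−ln(1 − rB₀/P)/ln(1+r)⌉ = ⌈49.085⌉ = 50 payments; the last is €12.74.
Total paid = 49·€150.00 + €12.74 = €7,362.74.
Total interest = total paid − principal = €7,362.74 − €5,807.00 = €1,555.74.

€1,555.74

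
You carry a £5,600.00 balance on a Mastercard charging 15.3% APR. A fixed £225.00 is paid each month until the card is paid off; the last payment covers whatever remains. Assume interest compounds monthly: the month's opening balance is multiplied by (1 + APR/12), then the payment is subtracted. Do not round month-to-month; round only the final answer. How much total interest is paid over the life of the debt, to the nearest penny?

Monthly rate r = 15.3%/12 = 1.275% = 0.01275.
Payoff takes n = ⌈−ln(1 − rB₀/P)/ln(1+r)⌉ = ⌈30.132⌉ = 31 payments; the last is £29.76.
Total paid = 30·£225.00 + £29.76 = £6,779.76.
Total interest = total paid − principal = £6,779.76 − £5,600.00 = £1,179.76.

£1,179.76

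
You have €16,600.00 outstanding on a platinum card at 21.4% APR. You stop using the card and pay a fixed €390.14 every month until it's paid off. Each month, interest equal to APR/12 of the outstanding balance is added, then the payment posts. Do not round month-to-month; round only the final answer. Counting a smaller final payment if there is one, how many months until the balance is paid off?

81 months

Monthly rate r = 21.4%/12 = 1.78333% = 0.0178333.
Recurrence: B ← B·(1+r) − €390.14.
Month 1: interest €296.03; balance after payment €16,505.89.
Month 2: interest €294.36; balance after payment €16,410.11.
Closed form: n = −ln(1 − rB₀/P)/ln(1+r) = −ln(0.24121)/ln(1.01783) ≈ 80.452, so the balance reaches zero during payment 81.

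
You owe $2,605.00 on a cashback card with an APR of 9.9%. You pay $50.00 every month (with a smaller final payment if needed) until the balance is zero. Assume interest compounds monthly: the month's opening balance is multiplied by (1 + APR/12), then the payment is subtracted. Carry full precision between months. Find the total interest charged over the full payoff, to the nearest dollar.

Monthly rate r = 9.9%/12 = 0.825% = 0.00825.
Payoff takes n = ⌈−ln(1 − rB₀/P)/ln(1+r)⌉ = ⌈68.379⌉ = 69 payments; the last is $19.00.
Total paid = 68·$50.00 + $19.00 = $3,419.00.
Total interest = total paid − principal = $3,419.00 − $2,605.00 = $814.00.

$814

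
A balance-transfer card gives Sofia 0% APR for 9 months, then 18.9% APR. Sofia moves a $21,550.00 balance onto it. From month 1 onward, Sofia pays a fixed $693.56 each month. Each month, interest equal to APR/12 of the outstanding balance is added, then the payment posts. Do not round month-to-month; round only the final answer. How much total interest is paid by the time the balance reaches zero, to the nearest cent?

$3,650.29

Promo months 1–9 at r₀ = 0%/12 = 0; months 10+ at r₁ = 18.9%/12 = 0.01575.
After month 9 (no interest yet): B = $21,550.00 − 9·$693.56 = $15,307.96.
Then at r₁ with $693.56/mo: n₂ = −ln(1 − r₁·B/P)/ln(1+r₁) ≈ 27.33 → 28 more payments.
Total paid = 36·$693.56 + $232.13 = $25,200.29; interest = $25,200.29 − $21,550.00 = $3,650.29.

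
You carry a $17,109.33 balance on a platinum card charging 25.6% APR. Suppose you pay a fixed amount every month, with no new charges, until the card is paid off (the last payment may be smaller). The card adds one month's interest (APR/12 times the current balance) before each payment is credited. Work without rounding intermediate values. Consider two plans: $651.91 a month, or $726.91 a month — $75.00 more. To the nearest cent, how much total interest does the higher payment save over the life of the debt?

$1,331.38

Monthly rate r = 25.6%/12 = 2.13333% = 0.0213333.
At $651.91/mo: n = ⌈−ln(1 − rB₀/P)/ln(1+r)⌉ = 39 payments (last $574.96); total interest = total paid − $17,109.33 = $8,238.21.
At $726.91/mo: 34 payments (last $28.13); total interest $6,906.83.
Interest saved = $8,238.21 − $6,906.83 = $1,331.38.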